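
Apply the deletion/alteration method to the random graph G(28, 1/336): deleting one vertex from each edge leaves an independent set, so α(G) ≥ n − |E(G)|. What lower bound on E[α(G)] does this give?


E[|E(G)|] = C(28, 2)·p = 378 · (1/336) = 9/8.
E[α(G)] ≥ n − E[|E(G)|] = 28 − 9/8 = 215/8.
Numerically: ≈ 26.8750.
(This is only a lower bound; the true E[α(G)] may be larger.)

E[α(G)] ≥ 215/8 ≈ 26.8750.


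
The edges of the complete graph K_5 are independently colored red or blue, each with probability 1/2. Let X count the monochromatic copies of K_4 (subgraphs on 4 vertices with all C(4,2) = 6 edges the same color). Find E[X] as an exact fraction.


Let X = Σ_S X_S over the C(5, 4) = 5 subsets S of size 4, where X_S = 1 if the K_4 on S is monochromatic.
For a fixed S, the K_4 on S has C(4, 2) = 6 edges. P[all 6 edges red] = (1/2)^6, and likewise for blue, so P[monochromatic] = 2·(1/2)^6 = 2^{1 − 6} = 1/32.
By linearity: E[X] = C(5, 4) · 2^{1 − 6} = 5 · 1/32 = 5/32.
Numerically: E[X] ≈ 0.156250.

E[X] = C(5,4)·2^(1−C(4,2)) = 5/32 ≈ 0.156250.


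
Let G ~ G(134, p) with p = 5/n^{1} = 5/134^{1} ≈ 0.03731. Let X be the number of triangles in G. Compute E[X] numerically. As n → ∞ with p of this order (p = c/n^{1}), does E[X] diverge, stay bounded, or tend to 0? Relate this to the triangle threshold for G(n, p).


Number of potential triangles: C(134, 3) = 392084.
Each occurs with probability p³ ≈ (0.03731)³ ≈ 5.195120e-05.
By linearity: E[X] = C(134, 3)·p³ ≈ 392084 · 5.195120e-05 ≈ 20.3692.
Here α = 1, so p = 5/n is exactly at the triangle threshold p ~ 1/n. Asymptotically E[X] → c³/6 = 5³/6 = 125/6 ≈ 20.8333, a bounded constant. In this regime the triangle count is asymptotically Poisson(c³/6).

E[X] ≈ 20.3692; in regime p = Θ(1/n^{1}) E[X] stays bounded (at the triangle threshold p ~ 1/n).


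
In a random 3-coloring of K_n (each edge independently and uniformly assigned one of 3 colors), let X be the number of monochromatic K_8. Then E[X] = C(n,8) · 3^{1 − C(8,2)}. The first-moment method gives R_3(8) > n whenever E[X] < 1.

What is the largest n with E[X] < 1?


We need C(n, 8) · 3^{1 − 28} < 1, i.e. C(n, 8) < 3^{28 − 1} = 7625597484987.
Check values of n near the boundary:
  n = 150: C(150, 8) = 5257211409450; 5257211409450 < 7625597484987? YES
  n = 151: C(151, 8) = 5551321138650; 5551321138650 < 7625597484987? YES
  n = 152: C(152, 8) = 5859727868575; 5859727868575 < 7625597484987? YES
  n = 153: C(153, 8) = 6183023199255; 6183023199255 < 7625597484987? YES
  n = 154: C(154, 8) = 6521818990995; 6521818990995 < 7625597484987? YES
  n = 155: C(155, 8) = 6876747915675; 6876747915675 < 7625597484987? YES
  n = 156: C(156, 8) = 7248464019225; 7248464019225 < 7625597484987? YES
  n = 157: C(157, 8) = 7637643295425; 7637643295425 < 7625597484987? NO
  n = 158: C(158, 8) = 8044984271181; 8044984271181 < 7625597484987? NO
The largest n with C(n, 8) < 7625597484987 is n = 156 (where E[X] = 805384891025/847288609443 ≈ 0.9505). Hence R_3(8) > 156, i.e. R_3(8) ≥ 157.

Largest n = 156; hence R_3(8) > 156.


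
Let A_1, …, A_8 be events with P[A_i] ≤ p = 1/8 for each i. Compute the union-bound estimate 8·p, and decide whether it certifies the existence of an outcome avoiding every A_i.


Union bound: P[∪_{i=1}^{8} A_i] ≤ Σ_i P[A_i] ≤ 8·p = 8·(1/8) = 1.
Numerically: 1 ≈ 1.0000000.
Is 1 < 1? NO.
Since the bound 1 is ≥ 1, the union bound is uninformative here; it does NOT by itself certify existence.

8·p = 1 ≈ 1.0000000; existence NOT certified by the union bound.


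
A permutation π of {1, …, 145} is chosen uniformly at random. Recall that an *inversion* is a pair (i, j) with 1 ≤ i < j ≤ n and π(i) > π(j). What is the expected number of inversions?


Write X = Σ X_I over the C(145, 2) = 10440 pairs i < j, with X_I the indicator of one inversion.
There are 10440 indicators.
For each fixed pair i < j, the values π(i) and π(j) are two distinct elements of {1, …, 145} in uniformly random order; by symmetry P[π(i) > π(j)] = 1/2.
By linearity: E[X] = 10440 · (1/2) = C(145, 2) · (1/2) = 10440/2 = 5220 ≈ 5220.000.

E[X] = 5220 = 5220.000.


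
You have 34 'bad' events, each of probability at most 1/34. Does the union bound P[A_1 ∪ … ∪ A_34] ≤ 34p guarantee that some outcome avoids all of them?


Union bound: P[∪_{i=1}^{34} A_i] ≤ Σ_i P[A_i] ≤ 34·p = 34·(1/34) = 1.
Numerically: 1 ≈ 1.000000.
Is 1 < 1? NO.
Since the bound 1 is ≥ 1, the union bound is uninformative here; it does NOT by itself certify existence.

34·p = 1 ≈ 1.000000; existence NOT certified by the union bound.


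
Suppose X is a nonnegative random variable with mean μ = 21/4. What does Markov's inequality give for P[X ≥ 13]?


μ = E[X] = 21/4, a = 13.
Markov: P[X ≥ 13] ≤ μ/a = (21/4)/13 = 21/52.
Numerically: ≈ 0.40385.
(Since a = 13 > μ = 5.25000, the bound 21/52 is < 1 and informative.)

P[X ≥ 13] ≤ 21/52 ≈ 0.40385.


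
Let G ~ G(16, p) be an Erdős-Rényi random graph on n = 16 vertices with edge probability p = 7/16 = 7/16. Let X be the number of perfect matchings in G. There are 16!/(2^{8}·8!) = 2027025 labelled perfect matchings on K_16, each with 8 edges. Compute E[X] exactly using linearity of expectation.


K_16 has 16!/(2^{8}·8!) = 2027025 labelled perfect matchings.
For each such perfect matching H, let X_H = 1 if all 8 edges of H are present in G. Then P[X_H = 1] = p^{8} = (7/16)^{8} = 5764801/4294967296.
By linearity of expectation: E[X] = Σ_H E[X_H] = 2027025 · p^{8} = 2027025 · 5764801/4294967296 = 11685395747025/4294967296.
Numerically: E[X] ≈ 2720.72.

E[X] = 2027025 · (7/16)^{8} = 11685395747025/4294967296 ≈ 2720.72.


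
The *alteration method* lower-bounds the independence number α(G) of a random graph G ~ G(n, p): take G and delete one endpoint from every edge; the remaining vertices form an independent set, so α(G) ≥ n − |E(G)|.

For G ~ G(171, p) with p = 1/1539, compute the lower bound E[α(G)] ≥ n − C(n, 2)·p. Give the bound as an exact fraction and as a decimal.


E[|E(G)|] = C(171, 2)·p = 14535 · (1/1539) = 85/9.
E[α(G)] ≥ n − E[|E(G)|] = 171 − 85/9 = 1454/9.
Numerically: ≈ 161.55556.
(This is only a lower bound; the true E[α(G)] may be larger.)

E[α(G)] ≥ 1454/9 ≈ 161.55556.


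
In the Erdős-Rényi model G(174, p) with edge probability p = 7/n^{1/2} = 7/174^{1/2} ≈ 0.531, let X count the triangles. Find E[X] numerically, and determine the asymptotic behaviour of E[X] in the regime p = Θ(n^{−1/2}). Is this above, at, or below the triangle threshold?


Number of potential triangles: C(174, 3) = 862924.
Each occurs with probability p³ ≈ (0.531)³ ≈ 1.49441e-01.
By linearity: E[X] = C(174, 3)·p³ ≈ 862924 · 1.49441e-01 ≈ 128956.369.
Since α = 1/2 < 1, p = c/n^{1/2} ≫ 1/n is above the triangle threshold p ~ 1/n. Asymptotically E[X] ~ (c³/6)·n^{3(1−α)} = (7³/6)·n^{1.5} → ∞; triangles are abundant w.h.p.

E[X] ≈ 128956.369; in regime p = Θ(1/n^{1/2}) E[X] diverges (above the triangle threshold p ~ 1/n).


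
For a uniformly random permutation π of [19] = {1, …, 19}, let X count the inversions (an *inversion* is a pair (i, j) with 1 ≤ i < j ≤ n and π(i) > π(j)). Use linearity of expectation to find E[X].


Write X = Σ X_I over the C(19, 2) = 171 pairs i < j, with X_I the indicator of one inversion.
There are 171 indicators.
For each fixed pair i < j, the values π(i) and π(j) are two distinct elements of {1, …, 19} in uniformly random order; by symmetry P[π(i) > π(j)] = 1/2.
By linearity: E[X] = 171 · (1/2) = C(19, 2) · (1/2) = 171/2 = 171/2 ≈ 85.500.

E[X] = 171/2 = 85.500.


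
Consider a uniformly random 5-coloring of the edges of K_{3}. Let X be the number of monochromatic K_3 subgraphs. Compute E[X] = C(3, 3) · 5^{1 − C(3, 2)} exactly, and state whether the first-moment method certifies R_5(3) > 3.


E[X] = C(3, 3) · 5^{1 − 3} = 1 · 5^{−2} = 1/25.
As a reduced fraction: E[X] = 1/25 ≈ 0.040.
Is E[X] < 1? YES.
Since E[X] < 1, there exists a 5-coloring of K_{3} with no monochromatic K_3; hence R_5(3) > 3.

E[X] = 1/25 ≈ 0.040; E[X] < 1, so R_5(3) > 3.


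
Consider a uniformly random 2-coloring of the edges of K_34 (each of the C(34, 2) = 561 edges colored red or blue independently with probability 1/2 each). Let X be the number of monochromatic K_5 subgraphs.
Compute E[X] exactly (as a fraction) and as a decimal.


Let X = Σ_S X_S over the C(34, 5) = 278256 subsets S of size 5, where X_S = 1 if the K_5 on S is monochromatic.
For a fixed S, the K_5 on S has C(5, 2) = 10 edges. P[all 10 edges red] = (1/2)^10, and likewise for blue, so P[monochromatic] = 2·(1/2)^10 = 2^{1 − 10} = 1/512.
By linearity: E[X] = C(34, 5) · 2^{1 − 10} = 278256 · 1/512 = 17391/32.
Numerically: E[X] ≈ 543.46875.

E[X] = C(34,5)·2^(1−C(5,2)) = 17391/32 ≈ 543.46875.


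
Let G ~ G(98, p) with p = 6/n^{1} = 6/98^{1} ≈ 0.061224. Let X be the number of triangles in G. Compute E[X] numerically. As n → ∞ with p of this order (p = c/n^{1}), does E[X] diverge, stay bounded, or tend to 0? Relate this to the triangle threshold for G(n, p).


Number of potential triangles: C(98, 3) = 152096.
Each occurs with probability p³ ≈ (0.061224)³ ≈ 2.2949621e-04.
By linearity: E[X] = C(98, 3)·p³ ≈ 152096 · 2.2949621e-04 ≈ 34.90546.
Here α = 1, so p = 6/n is exactly at the triangle threshold p ~ 1/n. Asymptotically E[X] → c³/6 = 6³/6 = 36 ≈ 36.00000, a bounded constant. In this regime the triangle count is asymptotically Poisson(c³/6).

E[X] ≈ 34.90546; in regime p = Θ(1/n^{1}) E[X] stays bounded (at the triangle threshold p ~ 1/n).


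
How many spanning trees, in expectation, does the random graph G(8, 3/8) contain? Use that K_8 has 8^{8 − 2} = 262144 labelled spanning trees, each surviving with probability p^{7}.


K_8 has 8^{8 − 2} = 262144 labelled spanning trees.
For each such spanning tree H, let X_H = 1 if all 7 edges of H are present in G. Then P[X_H = 1] = p^{7} = (3/8)^{7} = 2187/2097152.
Summing the indicators: E[X] = Σ_H E[X_H] = 262144 · p^{7} = 262144 · 2187/2097152 = 2187/8.
Numerically: E[X] ≈ 273.

E[X] = 262144 · (3/8)^{7} = 2187/8 ≈ 273.


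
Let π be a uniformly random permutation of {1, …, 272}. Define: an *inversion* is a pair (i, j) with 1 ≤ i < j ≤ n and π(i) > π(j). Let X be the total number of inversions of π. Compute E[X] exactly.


Write X = Σ X_I over the C(272, 2) = 36856 pairs i < j, with X_I the indicator of one inversion.
There are 36856 indicators.
For each fixed pair i < j, the values π(i) and π(j) are two distinct elements of {1, …, 272} in uniformly random order; by symmetry P[π(i) > π(j)] = 1/2.
By linearity: E[X] = 36856 · (1/2) = C(272, 2) · (1/2) = 36856/2 = 18428 ≈ 18428.00000.

E[X] = 18428 = 18428.00000.


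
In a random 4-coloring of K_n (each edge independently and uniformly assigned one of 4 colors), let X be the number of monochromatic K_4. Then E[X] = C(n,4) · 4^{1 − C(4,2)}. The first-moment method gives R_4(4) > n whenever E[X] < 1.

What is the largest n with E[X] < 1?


We need C(n, 4) · 4^{1 − 6} < 1, i.e. C(n, 4) < 4^{6 − 1} = 1024.
Check values of n near the boundary:
  n = 11: C(11, 4) = 330; 330 < 1024? YES
  n = 12: C(12, 4) = 495; 495 < 1024? YES
  n = 13: C(13, 4) = 715; 715 < 1024? YES
  n = 14: C(14, 4) = 1001; 1001 < 1024? YES
  n = 15: C(15, 4) = 1365; 1365 < 1024? NO
The largest n with C(n, 4) < 1024 is n = 14 (where E[X] = 1001/1024 ≈ 0.9775391). Hence R_4(4) > 14, i.e. R_4(4) ≥ 15.

Largest n = 14; hence R_4(4) > 14.


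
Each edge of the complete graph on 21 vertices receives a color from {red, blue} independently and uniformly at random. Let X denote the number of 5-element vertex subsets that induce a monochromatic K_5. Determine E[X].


Let X = Σ_S X_S over the C(21, 5) = 20349 subsets S of size 5, where X_S = 1 if the K_5 on S is monochromatic.
For a fixed S, the K_5 on S has C(5, 2) = 10 edges. P[all 10 edges red] = (1/2)^10, and likewise for blue, so P[monochromatic] = 2·(1/2)^10 = 2^{1 − 10} = 1/512.
By linearity: E[X] = C(21, 5) · 2^{1 − 10} = 20349 · 1/512 = 20349/512.
Numerically: E[X] ≈ 39.744141.

E[X] = C(21,5)·2^(1−C(5,2)) = 20349/512 ≈ 39.744141.


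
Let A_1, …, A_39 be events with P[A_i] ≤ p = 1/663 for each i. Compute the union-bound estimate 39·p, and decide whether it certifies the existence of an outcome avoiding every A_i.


Union bound: P[∪_{i=1}^{39} A_i] ≤ Σ_i P[A_i] ≤ 39·p = 39·(1/663) = 1/17.
Numerically: 1/17 ≈ 0.05882.
Is 1/17 < 1? YES.
Since P[∪ A_i] ≤ 1/17 < 1, the complement has P[∩ A_i^c] ≥ 1 − 1/17 = 16/17 > 0, so some outcome avoids every A_i.

39·p = 1/17 ≈ 0.05882; existence CERTIFIED by the union bound.


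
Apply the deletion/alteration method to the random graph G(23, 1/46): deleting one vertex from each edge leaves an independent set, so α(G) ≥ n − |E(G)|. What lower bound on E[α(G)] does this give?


E[|E(G)|] = C(23, 2)·p = 253 · (1/46) = 11/2.
E[α(G)] ≥ n − E[|E(G)|] = 23 − 11/2 = 35/2.
Numerically: ≈ 17.500000.
(This is only a lower bound; the true E[α(G)] may be larger.)

E[α(G)] ≥ 35/2 ≈ 17.500000.


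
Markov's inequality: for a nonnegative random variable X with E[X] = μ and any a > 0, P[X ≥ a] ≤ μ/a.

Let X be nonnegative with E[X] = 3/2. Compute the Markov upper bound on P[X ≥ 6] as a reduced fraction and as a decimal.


μ = E[X] = 3/2, a = 6.
Markov: P[X ≥ 6] ≤ μ/a = (3/2)/6 = 1/4.
Numerically: ≈ 0.250000.
(Since a = 6 > μ = 1.500000, the bound 1/4 is < 1 and informative.)

P[X ≥ 6] ≤ 1/4 ≈ 0.250000.


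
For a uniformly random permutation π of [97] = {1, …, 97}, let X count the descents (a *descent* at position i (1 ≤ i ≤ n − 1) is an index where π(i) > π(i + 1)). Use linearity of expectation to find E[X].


Write X = Σ X_I over i = 1, …, 96, with X_I the indicator of one descent.
There are 96 indicators.
For each fixed i, the pair (π(i), π(i+1)) is a uniformly random ordered pair of distinct values from {1, …, 97}; by symmetry P[π(i) > π(i+1)] = 1/2.
By linearity: E[X] = 96 · (1/2) = (97 − 1) · (1/2) = 48 ≈ 48.00000.

E[X] = 48 = 48.00000.


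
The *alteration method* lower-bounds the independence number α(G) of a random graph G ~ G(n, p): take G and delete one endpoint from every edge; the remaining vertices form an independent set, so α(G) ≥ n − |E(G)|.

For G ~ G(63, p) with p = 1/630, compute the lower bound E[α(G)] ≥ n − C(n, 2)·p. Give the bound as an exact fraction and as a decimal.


E[|E(G)|] = C(63, 2)·p = 1953 · (1/630) = 31/10.
E[α(G)] ≥ n − E[|E(G)|] = 63 − 31/10 = 599/10.
Numerically: ≈ 59.900000.
(This is only a lower bound; the true E[α(G)] may be larger.)

E[α(G)] ≥ 599/10 ≈ 59.900000.


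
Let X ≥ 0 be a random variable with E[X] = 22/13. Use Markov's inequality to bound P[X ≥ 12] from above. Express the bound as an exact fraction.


μ = E[X] = 22/13, a = 12.
Markov: P[X ≥ 12] ≤ μ/a = (22/13)/12 = 11/78.
Numerically: ≈ 0.14103.
(Since a = 12 > μ = 1.69231, the bound 11/78 is < 1 and informative.)

P[X ≥ 12] ≤ 11/78 ≈ 0.14103.


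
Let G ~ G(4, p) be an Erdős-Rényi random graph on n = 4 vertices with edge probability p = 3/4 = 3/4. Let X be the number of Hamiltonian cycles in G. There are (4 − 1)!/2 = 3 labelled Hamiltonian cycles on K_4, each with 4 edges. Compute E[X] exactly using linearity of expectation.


K_4 has (4 − 1)!/2 = 3 labelled Hamiltonian cycles.
For each such Hamiltonian cycle H, let X_H = 1 if all 4 edges of H are present in G. Then P[X_H = 1] = p^{4} = (3/4)^{4} = 81/256.
Summing the indicators: E[X] = Σ_H E[X_H] = 3 · p^{4} = 3 · 81/256 = 243/256.
Numerically: E[X] ≈ 0.9492.

E[X] = 3 · (3/4)^{4} = 243/256 ≈ 0.9492.


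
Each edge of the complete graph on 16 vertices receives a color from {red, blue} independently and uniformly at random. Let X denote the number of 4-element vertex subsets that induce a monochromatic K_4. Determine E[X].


Let X = Σ_S X_S over the C(16, 4) = 1820 subsets S of size 4, where X_S = 1 if the K_4 on S is monochromatic.
For a fixed S, the K_4 on S has C(4, 2) = 6 edges. P[all 6 edges red] = (1/2)^6, and likewise for blue, so P[monochromatic] = 2·(1/2)^6 = 2^{1 − 6} = 1/32.
Summing: E[X] = C(16, 4) · 2^{1 − 6} = 1820 · 1/32 = 455/8.
Numerically: E[X] ≈ 56.87500.

E[X] = C(16,4)·2^(1−C(4,2)) = 455/8 ≈ 56.87500.


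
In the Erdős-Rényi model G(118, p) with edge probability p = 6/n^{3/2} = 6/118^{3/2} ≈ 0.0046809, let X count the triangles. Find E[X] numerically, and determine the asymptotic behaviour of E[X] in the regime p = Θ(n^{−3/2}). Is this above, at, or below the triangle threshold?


Number of potential triangles: C(118, 3) = 266916.
Each occurs with probability p³ ≈ (0.0046809)³ ≈ 1.0256158e-07.
By linearity: E[X] = C(118, 3)·p³ ≈ 266916 · 1.0256158e-07 ≈ 0.02738.
Since α = 3/2 > 1, p = c/n^{3/2} = o(1/n) is below the triangle threshold p ~ 1/n. Asymptotically E[X] ~ (c³/6)·n^{3(1−α)} = (6³/6)·n^{-1.5} → 0, so by Markov's inequality G has no triangles w.h.p.

E[X] ≈ 0.02738; in regime p = Θ(1/n^{3/2}) E[X] tends to 0 (below the triangle threshold p ~ 1/n).


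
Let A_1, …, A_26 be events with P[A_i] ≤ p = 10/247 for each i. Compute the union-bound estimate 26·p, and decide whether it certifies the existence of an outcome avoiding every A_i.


Union bound: P[∪_{i=1}^{26} A_i] ≤ Σ_i P[A_i] ≤ 26·p = 26·(10/247) = 20/19.
Numerically: 20/19 ≈ 1.0526.
Is 20/19 < 1? NO.
Since the bound 20/19 is ≥ 1, the union bound is uninformative here; it does NOT by itself certify existence.

26·p = 20/19 ≈ 1.0526; existence NOT certified by the union bound.


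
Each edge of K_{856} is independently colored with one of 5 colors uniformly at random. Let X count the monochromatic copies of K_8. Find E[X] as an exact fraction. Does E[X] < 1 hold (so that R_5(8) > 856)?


E[X] = C(856, 8) · 5^{1 − 28} = 6918660634157180775 · 5^{−27} = 6918660634157180775/7450580596923828125.
As a reduced fraction: E[X] = 276746425366287231/298023223876953125 ≈ 0.928607.
Is E[X] < 1? YES.
Since E[X] < 1, there exists a 5-coloring of K_{856} with no monochromatic K_8; hence R_5(8) > 856.

E[X] = 276746425366287231/298023223876953125 ≈ 0.928607; E[X] < 1, so R_5(8) > 856.


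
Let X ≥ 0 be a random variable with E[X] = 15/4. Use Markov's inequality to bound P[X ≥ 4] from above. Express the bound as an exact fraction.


μ = E[X] = 15/4, a = 4.
Markov: P[X ≥ 4] ≤ μ/a = (15/4)/4 = 15/16.
Numerically: ≈ 0.9375.
(Since a = 4 > μ = 3.7500, the bound 15/16 is < 1 and informative.)

P[X ≥ 4] ≤ 15/16 ≈ 0.9375.


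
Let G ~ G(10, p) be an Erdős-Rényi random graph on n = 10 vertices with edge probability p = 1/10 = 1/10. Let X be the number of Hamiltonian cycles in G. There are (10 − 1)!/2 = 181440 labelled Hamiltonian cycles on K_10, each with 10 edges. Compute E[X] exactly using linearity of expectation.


K_10 has (10 − 1)!/2 = 181440 labelled Hamiltonian cycles.
For each such Hamiltonian cycle H, let X_H = 1 if all 10 edges of H are present in G. Then P[X_H = 1] = p^{10} = (1/10)^{10} = 1/10000000000.
By linearity of expectation: E[X] = Σ_H E[X_H] = 181440 · p^{10} = 181440 · 1/10000000000 = 567/31250000.
Numerically: E[X] ≈ 1.8144e-05.

E[X] = 181440 · (1/10)^{10} = 567/31250000 ≈ 1.8144e-05.


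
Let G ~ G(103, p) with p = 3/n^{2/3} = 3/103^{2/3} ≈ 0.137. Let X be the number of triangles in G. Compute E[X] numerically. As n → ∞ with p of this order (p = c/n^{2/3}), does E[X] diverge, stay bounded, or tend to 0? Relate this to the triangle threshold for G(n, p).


Number of potential triangles: C(103, 3) = 176851.
Each occurs with probability p³ ≈ (0.137)³ ≈ 2.54501e-03.
By linearity: E[X] = C(103, 3)·p³ ≈ 176851 · 2.54501e-03 ≈ 450.087.
Since α = 2/3 < 1, p = c/n^{2/3} ≫ 1/n is above the triangle threshold p ~ 1/n. Asymptotically E[X] ~ (c³/6)·n^{3(1−α)} = (3³/6)·n^{1} → ∞; triangles are abundant w.h.p.

E[X] ≈ 450.087; in regime p = Θ(1/n^{2/3}) E[X] diverges (above the triangle threshold p ~ 1/n).


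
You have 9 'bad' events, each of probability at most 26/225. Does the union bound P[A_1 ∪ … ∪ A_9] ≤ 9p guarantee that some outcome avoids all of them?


Union bound: P[∪_{i=1}^{9} A_i] ≤ Σ_i P[A_i] ≤ 9·p = 9·(26/225) = 26/25.
Numerically: 26/25 ≈ 1.040.
Is 26/25 < 1? NO.
Since the bound 26/25 is ≥ 1, the union bound is uninformative here; it does NOT by itself certify existence.

9·p = 26/25 ≈ 1.040; existence NOT certified by the union bound.


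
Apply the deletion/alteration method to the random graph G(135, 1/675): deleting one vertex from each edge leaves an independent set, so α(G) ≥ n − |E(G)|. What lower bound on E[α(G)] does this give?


E[|E(G)|] = C(135, 2)·p = 9045 · (1/675) = 67/5.
E[α(G)] ≥ n − E[|E(G)|] = 135 − 67/5 = 608/5.
Numerically: ≈ 121.600.
(This is only a lower bound; the true E[α(G)] may be larger.)

E[α(G)] ≥ 608/5 ≈ 121.600.


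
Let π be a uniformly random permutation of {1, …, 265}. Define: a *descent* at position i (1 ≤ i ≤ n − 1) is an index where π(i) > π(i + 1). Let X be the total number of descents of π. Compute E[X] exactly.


Write X = Σ X_I over i = 1, …, 264, with X_I the indicator of one descent.
There are 264 indicators.
For each fixed i, the pair (π(i), π(i+1)) is a uniformly random ordered pair of distinct values from {1, …, 265}; by symmetry P[π(i) > π(i+1)] = 1/2.
By linearity: E[X] = 264 · (1/2) = (265 − 1) · (1/2) = 132 ≈ 132.000.

E[X] = 132 = 132.000.


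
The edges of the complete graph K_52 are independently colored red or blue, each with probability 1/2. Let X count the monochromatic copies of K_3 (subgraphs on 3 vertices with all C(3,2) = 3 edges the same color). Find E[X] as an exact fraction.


Let X = Σ_S X_S over the C(52, 3) = 22100 subsets S of size 3, where X_S = 1 if the K_3 on S is monochromatic.
For a fixed S, the K_3 on S has C(3, 2) = 3 edges. P[all 3 edges red] = (1/2)^3, and likewise for blue, so P[monochromatic] = 2·(1/2)^3 = 2^{1 − 3} = 1/4.
By linearity of expectation: E[X] = C(52, 3) · 2^{1 − 3} = 22100 · 1/4 = 5525.
Numerically: E[X] ≈ 5525.0000.

E[X] = C(52,3)·2^(1−C(3,2)) = 5525 ≈ 5525.0000.


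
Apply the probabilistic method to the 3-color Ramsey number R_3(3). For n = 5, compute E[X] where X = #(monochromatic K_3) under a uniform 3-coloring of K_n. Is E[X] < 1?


E[X] = C(5, 3) · 3^{1 − 3} = 10 · 3^{−2} = 10/9.
As a reduced fraction: E[X] = 10/9 ≈ 1.1111111.
Is E[X] < 1? NO.
Since E[X] ≥ 1, the first-moment bound is inconclusive at n = 5; it does NOT by itself certify R_3(3) > 5.

E[X] = 10/9 ≈ 1.1111111; E[X] ≥ 1; first-moment method inconclusive here.


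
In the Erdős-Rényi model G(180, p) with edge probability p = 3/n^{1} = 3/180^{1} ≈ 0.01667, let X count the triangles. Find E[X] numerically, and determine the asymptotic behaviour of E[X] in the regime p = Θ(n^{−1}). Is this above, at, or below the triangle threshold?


Number of potential triangles: C(180, 3) = 955860.
Each occurs with probability p³ ≈ (0.01667)³ ≈ 4.629630e-06.
By linearity: E[X] = C(180, 3)·p³ ≈ 955860 · 4.629630e-06 ≈ 4.4253.
Here α = 1, so p = 3/n is exactly at the triangle threshold p ~ 1/n. Asymptotically E[X] → c³/6 = 3³/6 = 9/2 ≈ 4.5000, a bounded constant. In this regime the triangle count is asymptotically Poisson(c³/6).

E[X] ≈ 4.4253; in regime p = Θ(1/n^{1}) E[X] stays bounded (at the triangle threshold p ~ 1/n).


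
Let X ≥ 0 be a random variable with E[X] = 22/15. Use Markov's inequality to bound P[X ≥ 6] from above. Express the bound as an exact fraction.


μ = E[X] = 22/15, a = 6.
Markov: P[X ≥ 6] ≤ μ/a = (22/15)/6 = 11/45.
Numerically: ≈ 0.24444.
(Since a = 6 > μ = 1.46667, the bound 11/45 is < 1 and informative.)

P[X ≥ 6] ≤ 11/45 ≈ 0.24444.


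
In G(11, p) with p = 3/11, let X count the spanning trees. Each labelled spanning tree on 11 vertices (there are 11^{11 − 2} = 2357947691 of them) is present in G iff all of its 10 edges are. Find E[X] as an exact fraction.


K_11 has 11^{11 − 2} = 2357947691 labelled spanning trees.
For each such spanning tree H, let X_H = 1 if all 10 edges of H are present in G. Then P[X_H = 1] = p^{10} = (3/11)^{10} = 59049/25937424601.
By linearity of expectation: E[X] = Σ_H E[X_H] = 2357947691 · p^{10} = 2357947691 · 59049/25937424601 = 59049/11.
Numerically: E[X] ≈ 5368.09.

E[X] = 2357947691 · (3/11)^{10} = 59049/11 ≈ 5368.09.


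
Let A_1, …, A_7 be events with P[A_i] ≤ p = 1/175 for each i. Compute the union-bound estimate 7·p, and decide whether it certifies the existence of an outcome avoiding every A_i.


Union bound: P[∪_{i=1}^{7} A_i] ≤ Σ_i P[A_i] ≤ 7·p = 7·(1/175) = 1/25.
Numerically: 1/25 ≈ 0.0400000.
Is 1/25 < 1? YES.
Since P[∪ A_i] ≤ 1/25 < 1, the complement has P[∩ A_i^c] ≥ 1 − 1/25 = 24/25 > 0, so some outcome avoids every A_i.

7·p = 1/25 ≈ 0.0400000; existence CERTIFIED by the union bound.


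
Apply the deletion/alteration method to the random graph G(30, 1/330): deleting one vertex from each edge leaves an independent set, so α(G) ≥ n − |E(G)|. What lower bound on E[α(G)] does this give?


E[|E(G)|] = C(30, 2)·p = 435 · (1/330) = 29/22.
E[α(G)] ≥ n − E[|E(G)|] = 30 − 29/22 = 631/22.
Numerically: ≈ 28.6818.
(This is only a lower bound; the true E[α(G)] may be larger.)

E[α(G)] ≥ 631/22 ≈ 28.6818.


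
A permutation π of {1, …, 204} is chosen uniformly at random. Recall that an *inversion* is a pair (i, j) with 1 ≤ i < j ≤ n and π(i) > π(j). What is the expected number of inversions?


Write X = Σ X_I over the C(204, 2) = 20706 pairs i < j, with X_I the indicator of one inversion.
There are 20706 indicators.
For each fixed pair i < j, the values π(i) and π(j) are two distinct elements of {1, …, 204} in uniformly random order; by symmetry P[π(i) > π(j)] = 1/2.
By linearity: E[X] = 20706 · (1/2) = C(204, 2) · (1/2) = 20706/2 = 10353 ≈ 10353.00000.

E[X] = 10353 = 10353.00000.


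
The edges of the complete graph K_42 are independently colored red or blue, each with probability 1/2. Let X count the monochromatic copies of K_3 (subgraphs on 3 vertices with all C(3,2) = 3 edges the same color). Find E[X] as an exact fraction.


Let X = Σ_S X_S over the C(42, 3) = 11480 subsets S of size 3, where X_S = 1 if the K_3 on S is monochromatic.
For a fixed S, the K_3 on S has C(3, 2) = 3 edges. P[all 3 edges red] = (1/2)^3, and likewise for blue, so P[monochromatic] = 2·(1/2)^3 = 2^{1 − 3} = 1/4.
By linearity: E[X] = C(42, 3) · 2^{1 − 3} = 11480 · 1/4 = 2870.
Numerically: E[X] ≈ 2870.000.

E[X] = C(42,3)·2^(1−C(3,2)) = 2870 ≈ 2870.000.


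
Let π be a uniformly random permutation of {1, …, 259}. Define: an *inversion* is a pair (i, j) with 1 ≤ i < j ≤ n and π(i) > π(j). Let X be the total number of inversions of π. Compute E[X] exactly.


Write X = Σ X_I over the C(259, 2) = 33411 pairs i < j, with X_I the indicator of one inversion.
There are 33411 indicators.
For each fixed pair i < j, the values π(i) and π(j) are two distinct elements of {1, …, 259} in uniformly random order; by symmetry P[π(i) > π(j)] = 1/2.
By linearity: E[X] = 33411 · (1/2) = C(259, 2) · (1/2) = 33411/2 = 33411/2 ≈ 16705.500.

E[X] = 33411/2 = 16705.500.


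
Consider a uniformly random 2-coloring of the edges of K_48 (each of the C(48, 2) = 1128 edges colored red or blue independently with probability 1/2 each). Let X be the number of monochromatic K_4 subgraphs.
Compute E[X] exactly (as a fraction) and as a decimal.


Let X = Σ_S X_S over the C(48, 4) = 194580 subsets S of size 4, where X_S = 1 if the K_4 on S is monochromatic.
For a fixed S, the K_4 on S has C(4, 2) = 6 edges. P[all 6 edges red] = (1/2)^6, and likewise for blue, so P[monochromatic] = 2·(1/2)^6 = 2^{1 − 6} = 1/32.
By linearity: E[X] = C(48, 4) · 2^{1 − 6} = 194580 · 1/32 = 48645/8.
Numerically: E[X] ≈ 6080.62500.

E[X] = C(48,4)·2^(1−C(4,2)) = 48645/8 ≈ 6080.62500.


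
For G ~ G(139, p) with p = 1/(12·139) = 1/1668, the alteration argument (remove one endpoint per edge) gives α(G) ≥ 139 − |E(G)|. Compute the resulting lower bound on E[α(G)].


E[|E(G)|] = C(139, 2)·p = 9591 · (1/1668) = 23/4.
E[α(G)] ≥ n − E[|E(G)|] = 139 − 23/4 = 533/4.
Numerically: ≈ 133.2500.
(This is only a lower bound; the true E[α(G)] may be larger.)

E[α(G)] ≥ 533/4 ≈ 133.2500.


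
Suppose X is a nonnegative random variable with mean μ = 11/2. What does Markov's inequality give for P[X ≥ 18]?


μ = E[X] = 11/2, a = 18.
Markov: P[X ≥ 18] ≤ μ/a = (11/2)/18 = 11/36.
Numerically: ≈ 0.305556.
(Since a = 18 > μ = 5.500000, the bound 11/36 is < 1 and informative.)

P[X ≥ 18] ≤ 11/36 ≈ 0.305556.


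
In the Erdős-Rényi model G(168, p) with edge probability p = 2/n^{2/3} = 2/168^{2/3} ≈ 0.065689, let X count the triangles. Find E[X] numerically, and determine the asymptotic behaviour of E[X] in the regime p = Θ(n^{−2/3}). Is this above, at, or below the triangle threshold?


Number of potential triangles: C(168, 3) = 776216.
Each occurs with probability p³ ≈ (0.065689)³ ≈ 2.8344671e-04.
By linearity: E[X] = C(168, 3)·p³ ≈ 776216 · 2.8344671e-04 ≈ 220.01587.
Since α = 2/3 < 1, p = c/n^{2/3} ≫ 1/n is above the triangle threshold p ~ 1/n. Asymptotically E[X] ~ (c³/6)·n^{3(1−α)} = (2³/6)·n^{1} → ∞; triangles are abundant w.h.p.

E[X] ≈ 220.01587; in regime p = Θ(1/n^{2/3}) E[X] diverges (above the triangle threshold p ~ 1/n).


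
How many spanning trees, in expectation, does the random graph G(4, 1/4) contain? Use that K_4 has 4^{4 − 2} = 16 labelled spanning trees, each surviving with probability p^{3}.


K_4 has 4^{4 − 2} = 16 labelled spanning trees.
For each such spanning tree H, let X_H = 1 if all 3 edges of H are present in G. Then P[X_H = 1] = p^{3} = (1/4)^{3} = 1/64.
By linearity: E[X] = Σ_H E[X_H] = 16 · p^{3} = 16 · 1/64 = 1/4.
Numerically: E[X] ≈ 0.25.

E[X] = 16 · (1/4)^{3} = 1/4 ≈ 0.25.


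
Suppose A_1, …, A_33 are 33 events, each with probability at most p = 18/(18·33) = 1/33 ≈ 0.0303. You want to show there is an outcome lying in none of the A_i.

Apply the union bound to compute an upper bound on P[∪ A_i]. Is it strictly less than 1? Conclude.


Union bound: P[∪_{i=1}^{33} A_i] ≤ Σ_i P[A_i] ≤ 33·p = 33·(1/33) = 1.
Numerically: 1 ≈ 1.0000.
Is 1 < 1? NO.
Since the bound 1 is ≥ 1, the union bound is uninformative here; it does NOT by itself certify existence.

33·p = 1 ≈ 1.0000; existence NOT certified by the union bound.


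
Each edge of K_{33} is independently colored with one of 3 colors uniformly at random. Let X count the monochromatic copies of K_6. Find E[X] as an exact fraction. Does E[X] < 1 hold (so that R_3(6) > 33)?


E[X] = C(33, 6) · 3^{1 − 15} = 1107568 · 3^{−14} = 1107568/4782969.
As a reduced fraction: E[X] = 1107568/4782969 ≈ 0.2316.
Is E[X] < 1? YES.
Since E[X] < 1, there exists a 3-coloring of K_{33} with no monochromatic K_6; hence R_3(6) > 33.

E[X] = 1107568/4782969 ≈ 0.2316; E[X] < 1, so R_3(6) > 33.


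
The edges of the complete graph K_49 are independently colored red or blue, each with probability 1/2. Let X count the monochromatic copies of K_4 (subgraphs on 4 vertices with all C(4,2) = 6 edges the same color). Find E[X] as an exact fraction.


Let X = Σ_S X_S over the C(49, 4) = 211876 subsets S of size 4, where X_S = 1 if the K_4 on S is monochromatic.
For a fixed S, the K_4 on S has C(4, 2) = 6 edges. P[all 6 edges red] = (1/2)^6, and likewise for blue, so P[monochromatic] = 2·(1/2)^6 = 2^{1 − 6} = 1/32.
Summing: E[X] = C(49, 4) · 2^{1 − 6} = 211876 · 1/32 = 52969/8.
Numerically: E[X] ≈ 6621.1250.

E[X] = C(49,4)·2^(1−C(4,2)) = 52969/8 ≈ 6621.1250.


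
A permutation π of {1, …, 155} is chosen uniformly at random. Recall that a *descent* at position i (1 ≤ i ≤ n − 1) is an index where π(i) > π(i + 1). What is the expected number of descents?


Write X = Σ X_I over i = 1, …, 154, with X_I the indicator of one descent.
There are 154 indicators.
For each fixed i, the pair (π(i), π(i+1)) is a uniformly random ordered pair of distinct values from {1, …, 155}; by symmetry P[π(i) > π(i+1)] = 1/2.
By linearity: E[X] = 154 · (1/2) = (155 − 1) · (1/2) = 77 ≈ 77.00000.

E[X] = 77 = 77.00000.


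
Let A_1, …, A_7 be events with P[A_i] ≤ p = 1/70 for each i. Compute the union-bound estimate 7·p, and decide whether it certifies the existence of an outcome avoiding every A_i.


Union bound: P[∪_{i=1}^{7} A_i] ≤ Σ_i P[A_i] ≤ 7·p = 7·(1/70) = 1/10.
Numerically: 1/10 ≈ 0.10000.
Is 1/10 < 1? YES.
Since P[∪ A_i] ≤ 1/10 < 1, the complement has P[∩ A_i^c] ≥ 1 − 1/10 = 9/10 > 0, so some outcome avoids every A_i.

7·p = 1/10 ≈ 0.10000; existence CERTIFIED by the union bound.


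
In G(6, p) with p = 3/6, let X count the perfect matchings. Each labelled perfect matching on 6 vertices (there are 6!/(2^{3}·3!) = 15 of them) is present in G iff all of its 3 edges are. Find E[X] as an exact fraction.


K_6 has 6!/(2^{3}·3!) = 15 labelled perfect matchings.
For each such perfect matching H, let X_H = 1 if all 3 edges of H are present in G. Then P[X_H = 1] = p^{3} = (1/2)^{3} = 1/8.
By linearity of expectation: E[X] = Σ_H E[X_H] = 15 · p^{3} = 15 · 1/8 = 15/8.
Numerically: E[X] ≈ 1.875.

E[X] = 15 · (1/2)^{3} = 15/8 ≈ 1.875.


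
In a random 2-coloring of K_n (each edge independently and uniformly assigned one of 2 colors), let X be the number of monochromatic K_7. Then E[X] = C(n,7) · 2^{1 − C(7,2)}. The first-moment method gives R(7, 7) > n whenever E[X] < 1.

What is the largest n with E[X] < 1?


We need C(n, 7) · 2^{1 − 21} < 1, i.e. C(n, 7) < 2^{21 − 1} = 1048576.
Check values of n near the boundary:
  n = 22: C(22, 7) = 170544; 170544 < 1048576? YES
  n = 23: C(23, 7) = 245157; 245157 < 1048576? YES
  n = 24: C(24, 7) = 346104; 346104 < 1048576? YES
  n = 25: C(25, 7) = 480700; 480700 < 1048576? YES
  n = 26: C(26, 7) = 657800; 657800 < 1048576? YES
  n = 27: C(27, 7) = 888030; 888030 < 1048576? YES
  n = 28: C(28, 7) = 1184040; 1184040 < 1048576? NO
The largest n with C(n, 7) < 1048576 is n = 27 (where E[X] = 444015/524288 ≈ 0.8468914). Hence R(7, 7) > 27, i.e. R(7, 7) ≥ 28.

Largest n = 27; hence R(7, 7) > 27.


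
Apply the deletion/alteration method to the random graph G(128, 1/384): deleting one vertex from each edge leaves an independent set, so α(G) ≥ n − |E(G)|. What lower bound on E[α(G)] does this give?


E[|E(G)|] = C(128, 2)·p = 8128 · (1/384) = 127/6.
E[α(G)] ≥ n − E[|E(G)|] = 128 − 127/6 = 641/6.
Numerically: ≈ 106.83333.
(This is only a lower bound; the true E[α(G)] may be larger.)

E[α(G)] ≥ 641/6 ≈ 106.83333.


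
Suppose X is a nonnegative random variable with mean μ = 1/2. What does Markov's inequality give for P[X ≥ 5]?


μ = E[X] = 1/2, a = 5.
Markov: P[X ≥ 5] ≤ μ/a = (1/2)/5 = 1/10.
Numerically: ≈ 0.1000.
(Since a = 5 > μ = 0.5000, the bound 1/10 is < 1 and informative.)

P[X ≥ 5] ≤ 1/10 ≈ 0.1000.


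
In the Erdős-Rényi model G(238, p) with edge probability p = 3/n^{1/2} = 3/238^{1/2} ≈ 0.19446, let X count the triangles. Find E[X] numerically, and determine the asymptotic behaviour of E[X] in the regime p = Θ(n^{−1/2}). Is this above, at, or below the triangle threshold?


Number of potential triangles: C(238, 3) = 2218636.
Each occurs with probability p³ ≈ (0.19446)³ ≈ 7.3535717e-03.
By linearity: E[X] = C(238, 3)·p³ ≈ 2218636 · 7.3535717e-03 ≈ 16314.89880.
Since α = 1/2 < 1, p = c/n^{1/2} ≫ 1/n is above the triangle threshold p ~ 1/n. Asymptotically E[X] ~ (c³/6)·n^{3(1−α)} = (3³/6)·n^{1.5} → ∞; triangles are abundant w.h.p.

E[X] ≈ 16314.89880; in regime p = Θ(1/n^{1/2}) E[X] diverges (above the triangle threshold p ~ 1/n).


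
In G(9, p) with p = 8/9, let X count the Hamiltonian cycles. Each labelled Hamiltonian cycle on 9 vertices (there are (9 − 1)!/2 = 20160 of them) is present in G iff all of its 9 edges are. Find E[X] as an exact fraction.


K_9 has (9 − 1)!/2 = 20160 labelled Hamiltonian cycles.
For each such Hamiltonian cycle H, let X_H = 1 if all 9 edges of H are present in G. Then P[X_H = 1] = p^{9} = (8/9)^{9} = 134217728/387420489.
Summing the indicators: E[X] = Σ_H E[X_H] = 20160 · p^{9} = 20160 · 134217728/387420489 = 300647710720/43046721.
Numerically: E[X] ≈ 6.98e+03.

E[X] = 20160 · (8/9)^{9} = 300647710720/43046721 ≈ 6.98e+03.


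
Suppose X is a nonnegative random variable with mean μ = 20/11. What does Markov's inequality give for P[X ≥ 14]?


μ = E[X] = 20/11, a = 14.
Markov: P[X ≥ 14] ≤ μ/a = (20/11)/14 = 10/77.
Numerically: ≈ 0.129870.
(Since a = 14 > μ = 1.818182, the bound 10/77 is < 1 and informative.)

P[X ≥ 14] ≤ 10/77 ≈ 0.129870.


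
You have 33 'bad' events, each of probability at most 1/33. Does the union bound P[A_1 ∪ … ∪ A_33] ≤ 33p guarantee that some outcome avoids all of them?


Union bound: P[∪_{i=1}^{33} A_i] ≤ Σ_i P[A_i] ≤ 33·p = 33·(1/33) = 1.
Numerically: 1 ≈ 1.000000.
Is 1 < 1? NO.
Since the bound 1 is ≥ 1, the union bound is uninformative here; it does NOT by itself certify existence.

33·p = 1 ≈ 1.000000; existence NOT certified by the union bound.


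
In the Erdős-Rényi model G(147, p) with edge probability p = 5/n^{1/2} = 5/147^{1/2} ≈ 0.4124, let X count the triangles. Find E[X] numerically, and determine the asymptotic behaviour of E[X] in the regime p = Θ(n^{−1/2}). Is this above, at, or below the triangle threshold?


Number of potential triangles: C(147, 3) = 518665.
Each occurs with probability p³ ≈ (0.4124)³ ≈ 7.013487e-02.
By linearity: E[X] = C(147, 3)·p³ ≈ 518665 · 7.013487e-02 ≈ 36376.5036.
Since α = 1/2 < 1, p = c/n^{1/2} ≫ 1/n is above the triangle threshold p ~ 1/n. Asymptotically E[X] ~ (c³/6)·n^{3(1−α)} = (5³/6)·n^{1.5} → ∞; triangles are abundant w.h.p.

E[X] ≈ 36376.5036; in regime p = Θ(1/n^{1/2}) E[X] diverges (above the triangle threshold p ~ 1/n).


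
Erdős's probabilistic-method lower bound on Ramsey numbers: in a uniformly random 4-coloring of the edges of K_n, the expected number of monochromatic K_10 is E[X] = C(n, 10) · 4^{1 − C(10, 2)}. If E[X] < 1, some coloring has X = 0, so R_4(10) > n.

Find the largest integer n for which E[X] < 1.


We need C(n, 10) · 4^{1 − 45} < 1, i.e. C(n, 10) < 4^{45 − 1} = 309485009821345068724781056.
Check values of n near the boundary:
  n = 2017: C(2017, 10) = 300324964434452596180990448; 300324964434452596180990448 < 309485009821345068724781056? YES
  n = 2018: C(2018, 10) = 301820606687612220663963508; 301820606687612220663963508 < 309485009821345068724781056? YES
  n = 2019: C(2019, 10) = 303322949179835278009229628; 303322949179835278009229628 < 309485009821345068724781056? YES
  n = 2020: C(2020, 10) = 304832018578739931133653656; 304832018578739931133653656 < 309485009821345068724781056? YES
  n = 2021: C(2021, 10) = 306347841644770462864800616; 306347841644770462864800616 < 309485009821345068724781056? YES
  n = 2022: C(2022, 10) = 307870445231474093395937796; 307870445231474093395937796 < 309485009821345068724781056? YES
  n = 2023: C(2023, 10) = 309399856285778485315440716; 309399856285778485315440716 < 309485009821345068724781056? YES
  n = 2024: C(2024, 10) = 310936101848269937576192656; 310936101848269937576192656 < 309485009821345068724781056? NO
  n = 2025: C(2025, 10) = 312479209053472269772600560; 312479209053472269772600560 < 309485009821345068724781056? NO
The largest n with C(n, 10) < 309485009821345068724781056 is n = 2023 (where E[X] = 77349964071444621328860179/77371252455336267181195264 ≈ 0.9997). Hence R_4(10) > 2023, i.e. R_4(10) ≥ 2024.

Largest n = 2023; hence R_4(10) > 2023.
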